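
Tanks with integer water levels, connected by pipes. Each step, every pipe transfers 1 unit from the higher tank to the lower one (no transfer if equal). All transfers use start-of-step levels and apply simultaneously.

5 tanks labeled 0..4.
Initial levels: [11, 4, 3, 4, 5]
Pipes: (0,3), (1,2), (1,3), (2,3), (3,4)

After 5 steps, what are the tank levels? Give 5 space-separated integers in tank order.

Answer: 6 5 5 6 5

Derivation:
Step 1: flows [0->3,1->2,1=3,3->2,4->3] -> levels [10 3 5 5 4]
Step 2: flows [0->3,2->1,3->1,2=3,3->4] -> levels [9 5 4 4 5]
Step 3: flows [0->3,1->2,1->3,2=3,4->3] -> levels [8 3 5 7 4]
Step 4: flows [0->3,2->1,3->1,3->2,3->4] -> levels [7 5 5 5 5]
Step 5: flows [0->3,1=2,1=3,2=3,3=4] -> levels [6 5 5 6 5]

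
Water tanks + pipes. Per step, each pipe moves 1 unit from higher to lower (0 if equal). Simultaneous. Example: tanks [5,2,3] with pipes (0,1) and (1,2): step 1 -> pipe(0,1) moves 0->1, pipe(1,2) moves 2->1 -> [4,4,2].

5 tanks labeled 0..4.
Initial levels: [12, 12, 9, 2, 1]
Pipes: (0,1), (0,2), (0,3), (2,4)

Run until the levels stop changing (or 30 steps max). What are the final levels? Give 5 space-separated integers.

Answer: 6 8 8 8 6

Derivation:
Step 1: flows [0=1,0->2,0->3,2->4] -> levels [10 12 9 3 2]
Step 2: flows [1->0,0->2,0->3,2->4] -> levels [9 11 9 4 3]
Step 3: flows [1->0,0=2,0->3,2->4] -> levels [9 10 8 5 4]
Step 4: flows [1->0,0->2,0->3,2->4] -> levels [8 9 8 6 5]
Step 5: flows [1->0,0=2,0->3,2->4] -> levels [8 8 7 7 6]
Step 6: flows [0=1,0->2,0->3,2->4] -> levels [6 8 7 8 7]
Step 7: flows [1->0,2->0,3->0,2=4] -> levels [9 7 6 7 7]
Step 8: flows [0->1,0->2,0->3,4->2] -> levels [6 8 8 8 6]
Step 9: flows [1->0,2->0,3->0,2->4] -> levels [9 7 6 7 7]
  -> period-2 cycle: step 9 state = step 7 state; never stabilizes
  -> state at step 30: (30-7) mod 2 = 1, same as step 8 -> [6 8 8 8 6]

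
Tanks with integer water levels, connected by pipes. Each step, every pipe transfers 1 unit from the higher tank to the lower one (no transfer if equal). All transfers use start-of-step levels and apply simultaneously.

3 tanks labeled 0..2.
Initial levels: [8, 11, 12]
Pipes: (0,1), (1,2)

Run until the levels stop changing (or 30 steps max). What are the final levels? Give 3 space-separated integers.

Answer: 11 9 11

Derivation:
Step 1: flows [1->0,2->1] -> levels [9 11 11]
Step 2: flows [1->0,1=2] -> levels [10 10 11]
Step 3: flows [0=1,2->1] -> levels [10 11 10]
Step 4: flows [1->0,1->2] -> levels [11 9 11]
Step 5: flows [0->1,2->1] -> levels [10 11 10]
  -> period-2 cycle: step 5 state = step 3 state; never stabilizes
  -> state at step 30: (30-3) mod 2 = 1, same as step 4 -> [11 9 11]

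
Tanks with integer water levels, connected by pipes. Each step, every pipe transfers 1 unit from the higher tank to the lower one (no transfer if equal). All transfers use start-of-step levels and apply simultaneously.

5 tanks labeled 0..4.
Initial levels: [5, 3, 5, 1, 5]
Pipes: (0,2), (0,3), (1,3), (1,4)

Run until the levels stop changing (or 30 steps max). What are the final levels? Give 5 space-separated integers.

Step 1: flows [0=2,0->3,1->3,4->1] -> levels [4 3 5 3 4]
Step 2: flows [2->0,0->3,1=3,4->1] -> levels [4 4 4 4 3]
Step 3: flows [0=2,0=3,1=3,1->4] -> levels [4 3 4 4 4]
Step 4: flows [0=2,0=3,3->1,4->1] -> levels [4 5 4 3 3]
Step 5: flows [0=2,0->3,1->3,1->4] -> levels [3 3 4 5 4]
Step 6: flows [2->0,3->0,3->1,4->1] -> levels [5 5 3 3 3]
Step 7: flows [0->2,0->3,1->3,1->4] -> levels [3 3 4 5 4]
  -> period-2 cycle: step 7 state = step 5 state; never stabilizes
  -> state at step 30: (30-5) mod 2 = 1, same as step 6 -> [5 5 3 3 3]

Answer: 5 5 3 3 3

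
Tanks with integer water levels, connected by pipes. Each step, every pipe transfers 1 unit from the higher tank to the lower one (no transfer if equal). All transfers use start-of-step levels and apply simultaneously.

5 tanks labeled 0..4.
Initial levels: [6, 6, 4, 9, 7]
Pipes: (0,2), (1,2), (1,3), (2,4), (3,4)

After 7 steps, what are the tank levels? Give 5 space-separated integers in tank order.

Answer: 5 6 8 8 5

Derivation:
Step 1: flows [0->2,1->2,3->1,4->2,3->4] -> levels [5 6 7 7 7]
Step 2: flows [2->0,2->1,3->1,2=4,3=4] -> levels [6 8 5 6 7]
Step 3: flows [0->2,1->2,1->3,4->2,4->3] -> levels [5 6 8 8 5]
Step 4: flows [2->0,2->1,3->1,2->4,3->4] -> levels [6 8 5 6 7]
  -> period-2 cycle: step 4 state = step 2 state
  -> state at step 7: (7-2) mod 2 = 1, same as step 3 -> [5 6 8 8 5]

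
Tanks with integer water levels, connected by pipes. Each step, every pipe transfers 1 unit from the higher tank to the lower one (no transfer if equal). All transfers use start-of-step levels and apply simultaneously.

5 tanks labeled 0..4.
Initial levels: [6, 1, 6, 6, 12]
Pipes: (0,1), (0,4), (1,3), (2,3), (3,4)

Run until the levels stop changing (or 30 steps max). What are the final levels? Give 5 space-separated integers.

Step 1: flows [0->1,4->0,3->1,2=3,4->3] -> levels [6 3 6 6 10]
Step 2: flows [0->1,4->0,3->1,2=3,4->3] -> levels [6 5 6 6 8]
Step 3: flows [0->1,4->0,3->1,2=3,4->3] -> levels [6 7 6 6 6]
Step 4: flows [1->0,0=4,1->3,2=3,3=4] -> levels [7 5 6 7 6]
Step 5: flows [0->1,0->4,3->1,3->2,3->4] -> levels [5 7 7 4 8]
Step 6: flows [1->0,4->0,1->3,2->3,4->3] -> levels [7 5 6 7 6]
  -> period-2 cycle: step 6 state = step 4 state; never stabilizes
  -> state at step 30: (30-4) mod 2 = 0, same as step 4 -> [7 5 6 7 6]

Answer: 7 5 6 7 6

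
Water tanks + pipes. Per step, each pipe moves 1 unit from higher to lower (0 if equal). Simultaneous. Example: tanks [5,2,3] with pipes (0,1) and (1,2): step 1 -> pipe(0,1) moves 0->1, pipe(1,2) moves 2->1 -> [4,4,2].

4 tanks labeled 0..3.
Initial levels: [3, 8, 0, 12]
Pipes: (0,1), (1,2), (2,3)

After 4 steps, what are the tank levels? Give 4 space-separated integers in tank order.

Step 1: flows [1->0,1->2,3->2] -> levels [4 6 2 11]
Step 2: flows [1->0,1->2,3->2] -> levels [5 4 4 10]
Step 3: flows [0->1,1=2,3->2] -> levels [4 5 5 9]
Step 4: flows [1->0,1=2,3->2] -> levels [5 4 6 8]

Answer: 5 4 6 8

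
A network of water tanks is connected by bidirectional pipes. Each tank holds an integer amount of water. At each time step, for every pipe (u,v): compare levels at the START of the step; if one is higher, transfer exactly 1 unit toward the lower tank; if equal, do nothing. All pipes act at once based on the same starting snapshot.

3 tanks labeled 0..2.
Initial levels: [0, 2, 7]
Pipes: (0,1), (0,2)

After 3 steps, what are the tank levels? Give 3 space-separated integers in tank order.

Step 1: flows [1->0,2->0] -> levels [2 1 6]
Step 2: flows [0->1,2->0] -> levels [2 2 5]
Step 3: flows [0=1,2->0] -> levels [3 2 4]

Answer: 3 2 4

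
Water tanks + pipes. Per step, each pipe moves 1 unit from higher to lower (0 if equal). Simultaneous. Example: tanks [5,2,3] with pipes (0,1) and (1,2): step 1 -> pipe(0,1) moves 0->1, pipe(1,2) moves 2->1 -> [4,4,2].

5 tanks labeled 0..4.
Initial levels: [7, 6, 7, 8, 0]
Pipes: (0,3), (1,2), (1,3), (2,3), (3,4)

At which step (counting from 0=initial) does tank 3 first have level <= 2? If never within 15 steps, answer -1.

Answer: -1

Derivation:
Step 1: flows [3->0,2->1,3->1,3->2,3->4] -> levels [8 8 7 4 1]
Step 2: flows [0->3,1->2,1->3,2->3,3->4] -> levels [7 6 7 6 2]
Step 3: flows [0->3,2->1,1=3,2->3,3->4] -> levels [6 7 5 7 3]
Step 4: flows [3->0,1->2,1=3,3->2,3->4] -> levels [7 6 7 4 4]
Step 5: flows [0->3,2->1,1->3,2->3,3=4] -> levels [6 6 5 7 4]
Step 6: flows [3->0,1->2,3->1,3->2,3->4] -> levels [7 6 7 3 5]
Step 7: flows [0->3,2->1,1->3,2->3,4->3] -> levels [6 6 5 7 4]
  -> period-2 cycle (repeats step 5); tank 3 never drops to <=2
Tank 3 never reaches <=2 within 15 steps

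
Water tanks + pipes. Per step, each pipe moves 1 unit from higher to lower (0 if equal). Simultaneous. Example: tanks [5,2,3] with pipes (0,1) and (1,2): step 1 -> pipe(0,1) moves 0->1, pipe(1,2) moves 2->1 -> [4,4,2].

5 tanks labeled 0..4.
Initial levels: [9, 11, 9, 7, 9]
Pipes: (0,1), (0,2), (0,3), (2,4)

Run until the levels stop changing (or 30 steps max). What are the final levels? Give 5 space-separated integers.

Step 1: flows [1->0,0=2,0->3,2=4] -> levels [9 10 9 8 9]
Step 2: flows [1->0,0=2,0->3,2=4] -> levels [9 9 9 9 9]
Step 3: flows [0=1,0=2,0=3,2=4] -> levels [9 9 9 9 9]
  -> stable (no change)

Answer: 9 9 9 9 9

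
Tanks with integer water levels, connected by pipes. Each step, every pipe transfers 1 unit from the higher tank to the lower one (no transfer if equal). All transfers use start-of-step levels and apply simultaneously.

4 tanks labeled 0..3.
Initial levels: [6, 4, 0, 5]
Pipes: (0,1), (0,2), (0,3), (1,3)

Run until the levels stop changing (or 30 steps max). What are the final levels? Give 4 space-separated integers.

Step 1: flows [0->1,0->2,0->3,3->1] -> levels [3 6 1 5]
Step 2: flows [1->0,0->2,3->0,1->3] -> levels [4 4 2 5]
Step 3: flows [0=1,0->2,3->0,3->1] -> levels [4 5 3 3]
Step 4: flows [1->0,0->2,0->3,1->3] -> levels [3 3 4 5]
Step 5: flows [0=1,2->0,3->0,3->1] -> levels [5 4 3 3]
Step 6: flows [0->1,0->2,0->3,1->3] -> levels [2 4 4 5]
Step 7: flows [1->0,2->0,3->0,3->1] -> levels [5 4 3 3]
  -> period-2 cycle: step 7 state = step 5 state; never stabilizes
  -> state at step 30: (30-5) mod 2 = 1, same as step 6 -> [2 4 4 5]

Answer: 2 4 4 5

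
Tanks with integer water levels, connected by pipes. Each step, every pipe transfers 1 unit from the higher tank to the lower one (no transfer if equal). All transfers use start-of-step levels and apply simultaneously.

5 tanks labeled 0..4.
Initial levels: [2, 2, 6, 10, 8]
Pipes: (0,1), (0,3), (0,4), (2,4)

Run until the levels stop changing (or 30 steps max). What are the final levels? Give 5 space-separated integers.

Answer: 4 6 5 6 7

Derivation:
Step 1: flows [0=1,3->0,4->0,4->2] -> levels [4 2 7 9 6]
Step 2: flows [0->1,3->0,4->0,2->4] -> levels [5 3 6 8 6]
Step 3: flows [0->1,3->0,4->0,2=4] -> levels [6 4 6 7 5]
Step 4: flows [0->1,3->0,0->4,2->4] -> levels [5 5 5 6 7]
Step 5: flows [0=1,3->0,4->0,4->2] -> levels [7 5 6 5 5]
Step 6: flows [0->1,0->3,0->4,2->4] -> levels [4 6 5 6 7]
Step 7: flows [1->0,3->0,4->0,4->2] -> levels [7 5 6 5 5]
  -> period-2 cycle: step 7 state = step 5 state; never stabilizes
  -> state at step 30: (30-5) mod 2 = 1, same as step 6 -> [4 6 5 6 7]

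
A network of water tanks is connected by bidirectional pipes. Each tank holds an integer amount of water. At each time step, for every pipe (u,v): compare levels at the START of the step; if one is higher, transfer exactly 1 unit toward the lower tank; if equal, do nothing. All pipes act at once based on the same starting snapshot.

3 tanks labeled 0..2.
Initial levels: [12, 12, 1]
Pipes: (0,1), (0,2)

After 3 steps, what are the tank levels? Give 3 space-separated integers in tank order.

Answer: 10 11 4

Derivation:
Step 1: flows [0=1,0->2] -> levels [11 12 2]
Step 2: flows [1->0,0->2] -> levels [11 11 3]
Step 3: flows [0=1,0->2] -> levels [10 11 4]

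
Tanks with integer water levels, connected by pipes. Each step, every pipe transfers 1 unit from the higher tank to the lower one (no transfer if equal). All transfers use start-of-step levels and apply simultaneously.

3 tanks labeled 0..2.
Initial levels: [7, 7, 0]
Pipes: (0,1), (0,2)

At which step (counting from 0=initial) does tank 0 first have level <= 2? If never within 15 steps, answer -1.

Step 1: flows [0=1,0->2] -> levels [6 7 1]
Step 2: flows [1->0,0->2] -> levels [6 6 2]
Step 3: flows [0=1,0->2] -> levels [5 6 3]
Step 4: flows [1->0,0->2] -> levels [5 5 4]
Step 5: flows [0=1,0->2] -> levels [4 5 5]
Step 6: flows [1->0,2->0] -> levels [6 4 4]
Step 7: flows [0->1,0->2] -> levels [4 5 5]
  -> period-2 cycle (repeats step 5); tank 0 never drops to <=2
Tank 0 never reaches <=2 within 15 steps

Answer: -1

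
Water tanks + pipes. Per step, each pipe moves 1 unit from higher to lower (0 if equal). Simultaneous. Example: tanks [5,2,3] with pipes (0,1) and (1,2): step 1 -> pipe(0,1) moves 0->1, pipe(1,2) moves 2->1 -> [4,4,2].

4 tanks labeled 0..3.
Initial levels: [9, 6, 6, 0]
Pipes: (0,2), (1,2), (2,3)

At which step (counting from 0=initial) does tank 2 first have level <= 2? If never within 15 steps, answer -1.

Step 1: flows [0->2,1=2,2->3] -> levels [8 6 6 1]
Step 2: flows [0->2,1=2,2->3] -> levels [7 6 6 2]
Step 3: flows [0->2,1=2,2->3] -> levels [6 6 6 3]
Step 4: flows [0=2,1=2,2->3] -> levels [6 6 5 4]
Step 5: flows [0->2,1->2,2->3] -> levels [5 5 6 5]
Step 6: flows [2->0,2->1,2->3] -> levels [6 6 3 6]
Step 7: flows [0->2,1->2,3->2] -> levels [5 5 6 5]
  -> period-2 cycle (repeats step 5); tank 2 never drops to <=2
Tank 2 never reaches <=2 within 15 steps

Answer: -1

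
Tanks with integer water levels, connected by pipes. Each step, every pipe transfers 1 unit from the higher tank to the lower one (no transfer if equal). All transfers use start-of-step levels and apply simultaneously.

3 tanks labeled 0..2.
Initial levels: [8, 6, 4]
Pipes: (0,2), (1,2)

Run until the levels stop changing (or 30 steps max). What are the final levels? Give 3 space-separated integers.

Step 1: flows [0->2,1->2] -> levels [7 5 6]
Step 2: flows [0->2,2->1] -> levels [6 6 6]
Step 3: flows [0=2,1=2] -> levels [6 6 6]
  -> stable (no change)

Answer: 6 6 6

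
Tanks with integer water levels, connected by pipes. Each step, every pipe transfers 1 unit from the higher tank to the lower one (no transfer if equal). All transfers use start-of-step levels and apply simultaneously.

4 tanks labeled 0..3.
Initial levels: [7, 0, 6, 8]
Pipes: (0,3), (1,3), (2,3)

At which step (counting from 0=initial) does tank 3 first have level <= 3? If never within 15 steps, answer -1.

Step 1: flows [3->0,3->1,3->2] -> levels [8 1 7 5]
Step 2: flows [0->3,3->1,2->3] -> levels [7 2 6 6]
Step 3: flows [0->3,3->1,2=3] -> levels [6 3 6 6]
Step 4: flows [0=3,3->1,2=3] -> levels [6 4 6 5]
Step 5: flows [0->3,3->1,2->3] -> levels [5 5 5 6]
Step 6: flows [3->0,3->1,3->2] -> levels [6 6 6 3]
Tank 3 first reaches <=3 at step 6

Answer: 6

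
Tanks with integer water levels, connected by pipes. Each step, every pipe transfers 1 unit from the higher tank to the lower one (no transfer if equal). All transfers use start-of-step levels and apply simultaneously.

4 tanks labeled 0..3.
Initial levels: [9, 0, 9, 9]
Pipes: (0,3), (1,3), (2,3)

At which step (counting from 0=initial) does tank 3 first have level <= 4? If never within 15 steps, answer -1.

Step 1: flows [0=3,3->1,2=3] -> levels [9 1 9 8]
Step 2: flows [0->3,3->1,2->3] -> levels [8 2 8 9]
Step 3: flows [3->0,3->1,3->2] -> levels [9 3 9 6]
Step 4: flows [0->3,3->1,2->3] -> levels [8 4 8 7]
Step 5: flows [0->3,3->1,2->3] -> levels [7 5 7 8]
Step 6: flows [3->0,3->1,3->2] -> levels [8 6 8 5]
Step 7: flows [0->3,1->3,2->3] -> levels [7 5 7 8]
  -> period-2 cycle (repeats step 5); tank 3 never drops to <=4
Tank 3 never reaches <=4 within 15 steps

Answer: -1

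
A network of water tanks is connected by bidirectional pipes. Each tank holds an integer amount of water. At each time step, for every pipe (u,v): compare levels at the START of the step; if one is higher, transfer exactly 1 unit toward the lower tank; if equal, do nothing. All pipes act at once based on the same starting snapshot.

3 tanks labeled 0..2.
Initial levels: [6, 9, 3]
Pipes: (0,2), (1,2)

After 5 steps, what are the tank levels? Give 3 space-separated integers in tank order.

Step 1: flows [0->2,1->2] -> levels [5 8 5]
Step 2: flows [0=2,1->2] -> levels [5 7 6]
Step 3: flows [2->0,1->2] -> levels [6 6 6]
Step 4: flows [0=2,1=2] -> levels [6 6 6]
  -> stable; steps 5..5 unchanged -> [6 6 6]

Answer: 6 6 6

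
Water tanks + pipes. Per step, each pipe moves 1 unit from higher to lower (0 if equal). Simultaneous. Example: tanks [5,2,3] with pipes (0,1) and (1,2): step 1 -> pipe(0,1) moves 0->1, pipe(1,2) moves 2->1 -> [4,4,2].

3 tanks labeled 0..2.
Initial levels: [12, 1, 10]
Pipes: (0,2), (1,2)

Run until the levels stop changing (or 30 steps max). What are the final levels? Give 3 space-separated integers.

Step 1: flows [0->2,2->1] -> levels [11 2 10]
Step 2: flows [0->2,2->1] -> levels [10 3 10]
Step 3: flows [0=2,2->1] -> levels [10 4 9]
Step 4: flows [0->2,2->1] -> levels [9 5 9]
Step 5: flows [0=2,2->1] -> levels [9 6 8]
Step 6: flows [0->2,2->1] -> levels [8 7 8]
Step 7: flows [0=2,2->1] -> levels [8 8 7]
Step 8: flows [0->2,1->2] -> levels [7 7 9]
Step 9: flows [2->0,2->1] -> levels [8 8 7]
  -> period-2 cycle: step 9 state = step 7 state; never stabilizes
  -> state at step 30: (30-7) mod 2 = 1, same as step 8 -> [7 7 9]

Answer: 7 7 9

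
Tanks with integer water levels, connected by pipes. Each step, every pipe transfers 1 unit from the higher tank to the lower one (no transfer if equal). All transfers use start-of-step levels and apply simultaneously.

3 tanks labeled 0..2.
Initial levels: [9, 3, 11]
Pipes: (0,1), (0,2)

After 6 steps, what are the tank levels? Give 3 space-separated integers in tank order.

Step 1: flows [0->1,2->0] -> levels [9 4 10]
Step 2: flows [0->1,2->0] -> levels [9 5 9]
Step 3: flows [0->1,0=2] -> levels [8 6 9]
Step 4: flows [0->1,2->0] -> levels [8 7 8]
Step 5: flows [0->1,0=2] -> levels [7 8 8]
Step 6: flows [1->0,2->0] -> levels [9 7 7]

Answer: 9 7 7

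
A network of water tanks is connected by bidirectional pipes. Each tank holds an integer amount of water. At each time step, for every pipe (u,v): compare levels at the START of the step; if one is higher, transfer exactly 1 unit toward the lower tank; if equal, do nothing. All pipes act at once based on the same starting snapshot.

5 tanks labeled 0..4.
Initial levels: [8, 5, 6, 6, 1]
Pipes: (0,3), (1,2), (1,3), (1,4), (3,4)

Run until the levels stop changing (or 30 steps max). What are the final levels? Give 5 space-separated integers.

Step 1: flows [0->3,2->1,3->1,1->4,3->4] -> levels [7 6 5 5 3]
Step 2: flows [0->3,1->2,1->3,1->4,3->4] -> levels [6 3 6 6 5]
Step 3: flows [0=3,2->1,3->1,4->1,3->4] -> levels [6 6 5 4 5]
Step 4: flows [0->3,1->2,1->3,1->4,4->3] -> levels [5 3 6 7 5]
Step 5: flows [3->0,2->1,3->1,4->1,3->4] -> levels [6 6 5 4 5]
  -> period-2 cycle: step 5 state = step 3 state; never stabilizes
  -> state at step 30: (30-3) mod 2 = 1, same as step 4 -> [5 3 6 7 5]

Answer: 5 3 6 7 5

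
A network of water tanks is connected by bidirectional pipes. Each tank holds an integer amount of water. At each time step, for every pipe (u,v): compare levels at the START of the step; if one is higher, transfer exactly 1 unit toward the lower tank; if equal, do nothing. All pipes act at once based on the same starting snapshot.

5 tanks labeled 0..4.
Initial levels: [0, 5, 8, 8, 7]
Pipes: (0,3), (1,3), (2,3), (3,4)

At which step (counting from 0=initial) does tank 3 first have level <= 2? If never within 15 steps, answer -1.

Step 1: flows [3->0,3->1,2=3,3->4] -> levels [1 6 8 5 8]
Step 2: flows [3->0,1->3,2->3,4->3] -> levels [2 5 7 7 7]
Step 3: flows [3->0,3->1,2=3,3=4] -> levels [3 6 7 5 7]
Step 4: flows [3->0,1->3,2->3,4->3] -> levels [4 5 6 7 6]
Step 5: flows [3->0,3->1,3->2,3->4] -> levels [5 6 7 3 7]
Step 6: flows [0->3,1->3,2->3,4->3] -> levels [4 5 6 7 6]
  -> period-2 cycle (repeats step 4); tank 3 never drops to <=2
Tank 3 never reaches <=2 within 15 steps

Answer: -1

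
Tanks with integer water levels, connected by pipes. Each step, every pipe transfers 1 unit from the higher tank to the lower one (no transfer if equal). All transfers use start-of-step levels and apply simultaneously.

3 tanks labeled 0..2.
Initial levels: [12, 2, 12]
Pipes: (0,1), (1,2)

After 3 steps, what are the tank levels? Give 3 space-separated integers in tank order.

Step 1: flows [0->1,2->1] -> levels [11 4 11]
Step 2: flows [0->1,2->1] -> levels [10 6 10]
Step 3: flows [0->1,2->1] -> levels [9 8 9]

Answer: 9 8 9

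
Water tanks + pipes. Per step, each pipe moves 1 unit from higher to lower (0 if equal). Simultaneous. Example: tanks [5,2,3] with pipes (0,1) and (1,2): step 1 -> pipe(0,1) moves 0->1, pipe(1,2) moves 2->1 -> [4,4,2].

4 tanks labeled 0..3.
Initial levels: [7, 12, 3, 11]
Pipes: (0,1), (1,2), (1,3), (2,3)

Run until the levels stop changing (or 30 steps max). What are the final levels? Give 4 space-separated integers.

Step 1: flows [1->0,1->2,1->3,3->2] -> levels [8 9 5 11]
Step 2: flows [1->0,1->2,3->1,3->2] -> levels [9 8 7 9]
Step 3: flows [0->1,1->2,3->1,3->2] -> levels [8 9 9 7]
Step 4: flows [1->0,1=2,1->3,2->3] -> levels [9 7 8 9]
Step 5: flows [0->1,2->1,3->1,3->2] -> levels [8 10 8 7]
Step 6: flows [1->0,1->2,1->3,2->3] -> levels [9 7 8 9]
  -> period-2 cycle: step 6 state = step 4 state; never stabilizes
  -> state at step 30: (30-4) mod 2 = 0, same as step 4 -> [9 7 8 9]

Answer: 9 7 8 9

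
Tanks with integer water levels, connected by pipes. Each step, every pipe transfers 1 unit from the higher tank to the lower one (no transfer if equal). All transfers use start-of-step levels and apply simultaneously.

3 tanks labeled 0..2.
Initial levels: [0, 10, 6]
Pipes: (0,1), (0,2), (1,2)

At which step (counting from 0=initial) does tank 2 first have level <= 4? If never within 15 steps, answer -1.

Step 1: flows [1->0,2->0,1->2] -> levels [2 8 6]
Step 2: flows [1->0,2->0,1->2] -> levels [4 6 6]
Step 3: flows [1->0,2->0,1=2] -> levels [6 5 5]
Step 4: flows [0->1,0->2,1=2] -> levels [4 6 6]
  -> period-2 cycle (repeats step 2); tank 2 never drops to <=4
Tank 2 never reaches <=4 within 15 steps

Answer: -1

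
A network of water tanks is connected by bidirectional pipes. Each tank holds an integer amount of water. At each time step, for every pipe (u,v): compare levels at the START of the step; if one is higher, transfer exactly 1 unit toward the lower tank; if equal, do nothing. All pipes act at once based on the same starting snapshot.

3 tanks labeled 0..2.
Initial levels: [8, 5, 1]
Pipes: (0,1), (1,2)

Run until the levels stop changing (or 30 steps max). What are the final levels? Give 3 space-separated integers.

Step 1: flows [0->1,1->2] -> levels [7 5 2]
Step 2: flows [0->1,1->2] -> levels [6 5 3]
Step 3: flows [0->1,1->2] -> levels [5 5 4]
Step 4: flows [0=1,1->2] -> levels [5 4 5]
Step 5: flows [0->1,2->1] -> levels [4 6 4]
Step 6: flows [1->0,1->2] -> levels [5 4 5]
  -> period-2 cycle: step 6 state = step 4 state; never stabilizes
  -> state at step 30: (30-4) mod 2 = 0, same as step 4 -> [5 4 5]

Answer: 5 4 5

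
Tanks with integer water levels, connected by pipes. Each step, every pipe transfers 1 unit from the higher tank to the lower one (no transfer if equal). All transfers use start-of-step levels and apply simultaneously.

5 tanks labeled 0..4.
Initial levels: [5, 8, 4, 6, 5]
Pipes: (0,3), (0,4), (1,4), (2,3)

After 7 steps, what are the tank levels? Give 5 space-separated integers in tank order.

Answer: 7 7 5 4 5

Derivation:
Step 1: flows [3->0,0=4,1->4,3->2] -> levels [6 7 5 4 6]
Step 2: flows [0->3,0=4,1->4,2->3] -> levels [5 6 4 6 7]
Step 3: flows [3->0,4->0,4->1,3->2] -> levels [7 7 5 4 5]
Step 4: flows [0->3,0->4,1->4,2->3] -> levels [5 6 4 6 7]
  -> period-2 cycle: step 4 state = step 2 state
  -> state at step 7: (7-2) mod 2 = 1, same as step 3 -> [7 7 5 4 5]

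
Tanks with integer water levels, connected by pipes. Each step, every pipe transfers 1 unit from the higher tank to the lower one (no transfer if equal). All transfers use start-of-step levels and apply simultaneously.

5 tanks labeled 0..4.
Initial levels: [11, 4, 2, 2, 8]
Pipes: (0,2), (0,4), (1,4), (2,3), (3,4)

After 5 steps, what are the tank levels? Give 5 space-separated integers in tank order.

Step 1: flows [0->2,0->4,4->1,2=3,4->3] -> levels [9 5 3 3 7]
Step 2: flows [0->2,0->4,4->1,2=3,4->3] -> levels [7 6 4 4 6]
Step 3: flows [0->2,0->4,1=4,2=3,4->3] -> levels [5 6 5 5 6]
Step 4: flows [0=2,4->0,1=4,2=3,4->3] -> levels [6 6 5 6 4]
Step 5: flows [0->2,0->4,1->4,3->2,3->4] -> levels [4 5 7 4 7]

Answer: 4 5 7 4 7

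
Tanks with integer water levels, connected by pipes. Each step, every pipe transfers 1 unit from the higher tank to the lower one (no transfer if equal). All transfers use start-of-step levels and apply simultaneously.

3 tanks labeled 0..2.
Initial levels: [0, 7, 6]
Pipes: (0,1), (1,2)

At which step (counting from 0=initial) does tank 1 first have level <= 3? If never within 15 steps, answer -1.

Step 1: flows [1->0,1->2] -> levels [1 5 7]
Step 2: flows [1->0,2->1] -> levels [2 5 6]
Step 3: flows [1->0,2->1] -> levels [3 5 5]
Step 4: flows [1->0,1=2] -> levels [4 4 5]
Step 5: flows [0=1,2->1] -> levels [4 5 4]
Step 6: flows [1->0,1->2] -> levels [5 3 5]
Tank 1 first reaches <=3 at step 6

Answer: 6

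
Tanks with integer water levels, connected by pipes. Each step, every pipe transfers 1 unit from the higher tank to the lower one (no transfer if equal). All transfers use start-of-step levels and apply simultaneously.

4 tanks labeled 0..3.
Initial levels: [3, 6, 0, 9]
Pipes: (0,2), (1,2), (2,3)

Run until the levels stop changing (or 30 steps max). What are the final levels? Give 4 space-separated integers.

Step 1: flows [0->2,1->2,3->2] -> levels [2 5 3 8]
Step 2: flows [2->0,1->2,3->2] -> levels [3 4 4 7]
Step 3: flows [2->0,1=2,3->2] -> levels [4 4 4 6]
Step 4: flows [0=2,1=2,3->2] -> levels [4 4 5 5]
Step 5: flows [2->0,2->1,2=3] -> levels [5 5 3 5]
Step 6: flows [0->2,1->2,3->2] -> levels [4 4 6 4]
Step 7: flows [2->0,2->1,2->3] -> levels [5 5 3 5]
  -> period-2 cycle: step 7 state = step 5 state; never stabilizes
  -> state at step 30: (30-5) mod 2 = 1, same as step 6 -> [4 4 6 4]

Answer: 4 4 6 4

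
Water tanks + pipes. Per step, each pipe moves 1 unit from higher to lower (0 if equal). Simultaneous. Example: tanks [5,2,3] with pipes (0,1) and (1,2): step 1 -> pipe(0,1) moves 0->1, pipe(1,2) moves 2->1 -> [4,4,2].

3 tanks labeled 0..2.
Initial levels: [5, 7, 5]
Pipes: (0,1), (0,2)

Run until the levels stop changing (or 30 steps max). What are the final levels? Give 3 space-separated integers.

Answer: 5 6 6

Derivation:
Step 1: flows [1->0,0=2] -> levels [6 6 5]
Step 2: flows [0=1,0->2] -> levels [5 6 6]
Step 3: flows [1->0,2->0] -> levels [7 5 5]
Step 4: flows [0->1,0->2] -> levels [5 6 6]
  -> period-2 cycle: step 4 state = step 2 state; never stabilizes
  -> state at step 30: (30-2) mod 2 = 0, same as step 2 -> [5 6 6]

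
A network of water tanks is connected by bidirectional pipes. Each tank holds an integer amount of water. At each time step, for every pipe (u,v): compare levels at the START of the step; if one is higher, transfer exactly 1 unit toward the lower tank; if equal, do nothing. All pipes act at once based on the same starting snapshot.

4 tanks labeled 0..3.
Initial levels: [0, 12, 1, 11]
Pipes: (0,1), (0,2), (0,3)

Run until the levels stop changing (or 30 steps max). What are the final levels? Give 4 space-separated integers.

Step 1: flows [1->0,2->0,3->0] -> levels [3 11 0 10]
Step 2: flows [1->0,0->2,3->0] -> levels [4 10 1 9]
Step 3: flows [1->0,0->2,3->0] -> levels [5 9 2 8]
Step 4: flows [1->0,0->2,3->0] -> levels [6 8 3 7]
Step 5: flows [1->0,0->2,3->0] -> levels [7 7 4 6]
Step 6: flows [0=1,0->2,0->3] -> levels [5 7 5 7]
Step 7: flows [1->0,0=2,3->0] -> levels [7 6 5 6]
Step 8: flows [0->1,0->2,0->3] -> levels [4 7 6 7]
Step 9: flows [1->0,2->0,3->0] -> levels [7 6 5 6]
  -> period-2 cycle: step 9 state = step 7 state; never stabilizes
  -> state at step 30: (30-7) mod 2 = 1, same as step 8 -> [4 7 6 7]

Answer: 4 7 6 7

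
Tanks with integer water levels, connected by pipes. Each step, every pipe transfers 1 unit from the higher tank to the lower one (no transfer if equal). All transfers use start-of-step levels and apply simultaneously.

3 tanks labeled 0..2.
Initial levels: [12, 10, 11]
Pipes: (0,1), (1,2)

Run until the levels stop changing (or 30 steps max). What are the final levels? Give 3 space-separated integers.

Step 1: flows [0->1,2->1] -> levels [11 12 10]
Step 2: flows [1->0,1->2] -> levels [12 10 11]
  -> period-2 cycle: step 2 state = step 0 state; never stabilizes
  -> state at step 30: (30-0) mod 2 = 0, same as step 0 -> [12 10 11]

Answer: 12 10 11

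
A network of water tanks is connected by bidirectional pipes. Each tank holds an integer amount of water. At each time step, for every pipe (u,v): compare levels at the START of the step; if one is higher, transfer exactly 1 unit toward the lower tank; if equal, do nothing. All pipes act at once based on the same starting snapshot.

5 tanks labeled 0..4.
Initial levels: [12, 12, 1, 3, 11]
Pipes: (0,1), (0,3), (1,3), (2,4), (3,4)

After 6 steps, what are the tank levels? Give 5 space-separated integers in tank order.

Answer: 9 9 6 8 7

Derivation:
Step 1: flows [0=1,0->3,1->3,4->2,4->3] -> levels [11 11 2 6 9]
Step 2: flows [0=1,0->3,1->3,4->2,4->3] -> levels [10 10 3 9 7]
Step 3: flows [0=1,0->3,1->3,4->2,3->4] -> levels [9 9 4 10 7]
Step 4: flows [0=1,3->0,3->1,4->2,3->4] -> levels [10 10 5 7 7]
Step 5: flows [0=1,0->3,1->3,4->2,3=4] -> levels [9 9 6 9 6]
Step 6: flows [0=1,0=3,1=3,2=4,3->4] -> levels [9 9 6 8 7]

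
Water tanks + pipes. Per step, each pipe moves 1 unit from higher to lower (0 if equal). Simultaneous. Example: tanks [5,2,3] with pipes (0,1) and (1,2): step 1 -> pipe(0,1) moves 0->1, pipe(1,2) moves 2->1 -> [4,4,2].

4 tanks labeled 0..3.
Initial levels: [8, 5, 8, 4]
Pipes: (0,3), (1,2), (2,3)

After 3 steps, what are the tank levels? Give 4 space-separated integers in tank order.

Answer: 7 6 7 5

Derivation:
Step 1: flows [0->3,2->1,2->3] -> levels [7 6 6 6]
Step 2: flows [0->3,1=2,2=3] -> levels [6 6 6 7]
Step 3: flows [3->0,1=2,3->2] -> levels [7 6 7 5]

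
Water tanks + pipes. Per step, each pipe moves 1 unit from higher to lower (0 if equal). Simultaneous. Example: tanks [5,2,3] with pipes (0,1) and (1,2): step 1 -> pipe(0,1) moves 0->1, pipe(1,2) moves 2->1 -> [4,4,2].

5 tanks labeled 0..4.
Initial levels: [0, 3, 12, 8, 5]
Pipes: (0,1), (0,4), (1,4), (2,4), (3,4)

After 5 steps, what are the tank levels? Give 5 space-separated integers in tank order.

Answer: 4 6 7 5 6

Derivation:
Step 1: flows [1->0,4->0,4->1,2->4,3->4] -> levels [2 3 11 7 5]
Step 2: flows [1->0,4->0,4->1,2->4,3->4] -> levels [4 3 10 6 5]
Step 3: flows [0->1,4->0,4->1,2->4,3->4] -> levels [4 5 9 5 5]
Step 4: flows [1->0,4->0,1=4,2->4,3=4] -> levels [6 4 8 5 5]
Step 5: flows [0->1,0->4,4->1,2->4,3=4] -> levels [4 6 7 5 6]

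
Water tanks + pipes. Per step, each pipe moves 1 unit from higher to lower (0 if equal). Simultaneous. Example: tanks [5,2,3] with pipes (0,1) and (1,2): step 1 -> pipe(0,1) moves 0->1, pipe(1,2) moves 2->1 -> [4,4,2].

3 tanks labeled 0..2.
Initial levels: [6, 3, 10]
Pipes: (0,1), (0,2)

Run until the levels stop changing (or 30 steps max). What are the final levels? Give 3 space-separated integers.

Step 1: flows [0->1,2->0] -> levels [6 4 9]
Step 2: flows [0->1,2->0] -> levels [6 5 8]
Step 3: flows [0->1,2->0] -> levels [6 6 7]
Step 4: flows [0=1,2->0] -> levels [7 6 6]
Step 5: flows [0->1,0->2] -> levels [5 7 7]
Step 6: flows [1->0,2->0] -> levels [7 6 6]
  -> period-2 cycle: step 6 state = step 4 state; never stabilizes
  -> state at step 30: (30-4) mod 2 = 0, same as step 4 -> [7 6 6]

Answer: 7 6 6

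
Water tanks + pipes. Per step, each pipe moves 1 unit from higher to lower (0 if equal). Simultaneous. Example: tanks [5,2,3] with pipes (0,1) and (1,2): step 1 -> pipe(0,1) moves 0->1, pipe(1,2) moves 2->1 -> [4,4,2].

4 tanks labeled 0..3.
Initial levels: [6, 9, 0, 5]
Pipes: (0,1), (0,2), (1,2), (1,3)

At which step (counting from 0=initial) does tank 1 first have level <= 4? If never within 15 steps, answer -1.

Answer: -1

Derivation:
Step 1: flows [1->0,0->2,1->2,1->3] -> levels [6 6 2 6]
Step 2: flows [0=1,0->2,1->2,1=3] -> levels [5 5 4 6]
Step 3: flows [0=1,0->2,1->2,3->1] -> levels [4 5 6 5]
Step 4: flows [1->0,2->0,2->1,1=3] -> levels [6 5 4 5]
Step 5: flows [0->1,0->2,1->2,1=3] -> levels [4 5 6 5]
  -> period-2 cycle (repeats step 3); tank 1 never drops to <=4
Tank 1 never reaches <=4 within 15 steps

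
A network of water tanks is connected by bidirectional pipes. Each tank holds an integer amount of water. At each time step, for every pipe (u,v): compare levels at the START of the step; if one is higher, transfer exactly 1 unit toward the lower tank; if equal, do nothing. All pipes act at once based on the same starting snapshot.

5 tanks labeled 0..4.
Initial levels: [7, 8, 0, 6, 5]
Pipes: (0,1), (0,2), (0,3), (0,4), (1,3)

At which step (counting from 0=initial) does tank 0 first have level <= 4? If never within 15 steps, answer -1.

Answer: 3

Derivation:
Step 1: flows [1->0,0->2,0->3,0->4,1->3] -> levels [5 6 1 8 6]
Step 2: flows [1->0,0->2,3->0,4->0,3->1] -> levels [7 6 2 6 5]
Step 3: flows [0->1,0->2,0->3,0->4,1=3] -> levels [3 7 3 7 6]
Tank 0 first reaches <=4 at step 3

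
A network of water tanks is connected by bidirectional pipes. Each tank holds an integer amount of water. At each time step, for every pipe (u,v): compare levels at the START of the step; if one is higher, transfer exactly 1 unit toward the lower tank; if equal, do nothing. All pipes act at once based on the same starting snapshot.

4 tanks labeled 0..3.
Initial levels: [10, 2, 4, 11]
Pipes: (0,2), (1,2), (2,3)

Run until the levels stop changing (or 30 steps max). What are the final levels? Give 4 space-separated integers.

Step 1: flows [0->2,2->1,3->2] -> levels [9 3 5 10]
Step 2: flows [0->2,2->1,3->2] -> levels [8 4 6 9]
Step 3: flows [0->2,2->1,3->2] -> levels [7 5 7 8]
Step 4: flows [0=2,2->1,3->2] -> levels [7 6 7 7]
Step 5: flows [0=2,2->1,2=3] -> levels [7 7 6 7]
Step 6: flows [0->2,1->2,3->2] -> levels [6 6 9 6]
Step 7: flows [2->0,2->1,2->3] -> levels [7 7 6 7]
  -> period-2 cycle: step 7 state = step 5 state; never stabilizes
  -> state at step 30: (30-5) mod 2 = 1, same as step 6 -> [6 6 9 6]

Answer: 6 6 9 6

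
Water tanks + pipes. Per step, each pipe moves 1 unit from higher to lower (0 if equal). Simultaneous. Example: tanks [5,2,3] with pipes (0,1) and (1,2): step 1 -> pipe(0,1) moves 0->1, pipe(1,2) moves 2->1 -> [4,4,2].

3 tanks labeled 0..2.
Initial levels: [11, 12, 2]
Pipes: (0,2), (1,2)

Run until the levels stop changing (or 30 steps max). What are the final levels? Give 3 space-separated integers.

Answer: 8 8 9

Derivation:
Step 1: flows [0->2,1->2] -> levels [10 11 4]
Step 2: flows [0->2,1->2] -> levels [9 10 6]
Step 3: flows [0->2,1->2] -> levels [8 9 8]
Step 4: flows [0=2,1->2] -> levels [8 8 9]
Step 5: flows [2->0,2->1] -> levels [9 9 7]
Step 6: flows [0->2,1->2] -> levels [8 8 9]
  -> period-2 cycle: step 6 state = step 4 state; never stabilizes
  -> state at step 30: (30-4) mod 2 = 0, same as step 4 -> [8 8 9]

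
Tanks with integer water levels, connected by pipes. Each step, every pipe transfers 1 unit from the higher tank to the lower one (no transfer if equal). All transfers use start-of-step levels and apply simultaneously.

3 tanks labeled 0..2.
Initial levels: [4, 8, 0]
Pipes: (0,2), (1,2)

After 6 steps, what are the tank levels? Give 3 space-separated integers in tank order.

Answer: 4 4 4

Derivation:
Step 1: flows [0->2,1->2] -> levels [3 7 2]
Step 2: flows [0->2,1->2] -> levels [2 6 4]
Step 3: flows [2->0,1->2] -> levels [3 5 4]
Step 4: flows [2->0,1->2] -> levels [4 4 4]
Step 5: flows [0=2,1=2] -> levels [4 4 4]
  -> stable; steps 6..6 unchanged -> [4 4 4]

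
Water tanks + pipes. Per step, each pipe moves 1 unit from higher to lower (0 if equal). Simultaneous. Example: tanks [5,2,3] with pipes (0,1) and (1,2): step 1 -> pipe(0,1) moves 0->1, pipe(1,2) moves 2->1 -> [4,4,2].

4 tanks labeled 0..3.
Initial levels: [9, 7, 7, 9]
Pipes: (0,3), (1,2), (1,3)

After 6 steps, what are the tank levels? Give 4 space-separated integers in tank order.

Step 1: flows [0=3,1=2,3->1] -> levels [9 8 7 8]
Step 2: flows [0->3,1->2,1=3] -> levels [8 7 8 9]
Step 3: flows [3->0,2->1,3->1] -> levels [9 9 7 7]
Step 4: flows [0->3,1->2,1->3] -> levels [8 7 8 9]
  -> period-2 cycle: step 4 state = step 2 state
  -> state at step 6: (6-2) mod 2 = 0, same as step 2 -> [8 7 8 9]

Answer: 8 7 8 9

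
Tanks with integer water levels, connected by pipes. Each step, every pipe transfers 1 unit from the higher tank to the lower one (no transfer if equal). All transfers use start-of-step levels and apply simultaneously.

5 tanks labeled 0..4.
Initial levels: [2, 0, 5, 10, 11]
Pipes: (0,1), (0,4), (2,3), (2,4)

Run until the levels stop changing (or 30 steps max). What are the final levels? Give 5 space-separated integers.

Step 1: flows [0->1,4->0,3->2,4->2] -> levels [2 1 7 9 9]
Step 2: flows [0->1,4->0,3->2,4->2] -> levels [2 2 9 8 7]
Step 3: flows [0=1,4->0,2->3,2->4] -> levels [3 2 7 9 7]
Step 4: flows [0->1,4->0,3->2,2=4] -> levels [3 3 8 8 6]
Step 5: flows [0=1,4->0,2=3,2->4] -> levels [4 3 7 8 6]
Step 6: flows [0->1,4->0,3->2,2->4] -> levels [4 4 7 7 6]
Step 7: flows [0=1,4->0,2=3,2->4] -> levels [5 4 6 7 6]
Step 8: flows [0->1,4->0,3->2,2=4] -> levels [5 5 7 6 5]
Step 9: flows [0=1,0=4,2->3,2->4] -> levels [5 5 5 7 6]
Step 10: flows [0=1,4->0,3->2,4->2] -> levels [6 5 7 6 4]
Step 11: flows [0->1,0->4,2->3,2->4] -> levels [4 6 5 7 6]
Step 12: flows [1->0,4->0,3->2,4->2] -> levels [6 5 7 6 4]
  -> period-2 cycle: step 12 state = step 10 state; never stabilizes
  -> state at step 30: (30-10) mod 2 = 0, same as step 10 -> [6 5 7 6 4]

Answer: 6 5 7 6 4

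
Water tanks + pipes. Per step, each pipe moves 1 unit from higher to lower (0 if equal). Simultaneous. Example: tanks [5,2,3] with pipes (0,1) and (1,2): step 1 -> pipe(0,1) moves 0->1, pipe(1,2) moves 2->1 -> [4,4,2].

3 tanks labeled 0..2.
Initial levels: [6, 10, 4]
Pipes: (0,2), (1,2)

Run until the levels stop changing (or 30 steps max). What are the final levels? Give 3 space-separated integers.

Step 1: flows [0->2,1->2] -> levels [5 9 6]
Step 2: flows [2->0,1->2] -> levels [6 8 6]
Step 3: flows [0=2,1->2] -> levels [6 7 7]
Step 4: flows [2->0,1=2] -> levels [7 7 6]
Step 5: flows [0->2,1->2] -> levels [6 6 8]
Step 6: flows [2->0,2->1] -> levels [7 7 6]
  -> period-2 cycle: step 6 state = step 4 state; never stabilizes
  -> state at step 30: (30-4) mod 2 = 0, same as step 4 -> [7 7 6]

Answer: 7 7 6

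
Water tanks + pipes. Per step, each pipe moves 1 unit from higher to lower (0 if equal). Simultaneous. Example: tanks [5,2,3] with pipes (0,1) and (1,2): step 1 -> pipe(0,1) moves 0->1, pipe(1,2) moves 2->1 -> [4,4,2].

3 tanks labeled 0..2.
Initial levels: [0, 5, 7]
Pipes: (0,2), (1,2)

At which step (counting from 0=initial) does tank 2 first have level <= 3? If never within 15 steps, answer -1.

Answer: -1

Derivation:
Step 1: flows [2->0,2->1] -> levels [1 6 5]
Step 2: flows [2->0,1->2] -> levels [2 5 5]
Step 3: flows [2->0,1=2] -> levels [3 5 4]
Step 4: flows [2->0,1->2] -> levels [4 4 4]
Step 5: flows [0=2,1=2] -> levels [4 4 4]
  -> stable; tank 2 stays at 4 > 3
Tank 2 never reaches <=3 within 15 steps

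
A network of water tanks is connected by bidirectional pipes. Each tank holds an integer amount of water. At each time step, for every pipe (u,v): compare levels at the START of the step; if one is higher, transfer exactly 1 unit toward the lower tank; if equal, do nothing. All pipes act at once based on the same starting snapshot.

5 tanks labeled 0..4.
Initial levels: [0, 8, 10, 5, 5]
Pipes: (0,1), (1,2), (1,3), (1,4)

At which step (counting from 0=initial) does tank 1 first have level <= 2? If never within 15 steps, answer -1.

Step 1: flows [1->0,2->1,1->3,1->4] -> levels [1 6 9 6 6]
Step 2: flows [1->0,2->1,1=3,1=4] -> levels [2 6 8 6 6]
Step 3: flows [1->0,2->1,1=3,1=4] -> levels [3 6 7 6 6]
Step 4: flows [1->0,2->1,1=3,1=4] -> levels [4 6 6 6 6]
Step 5: flows [1->0,1=2,1=3,1=4] -> levels [5 5 6 6 6]
Step 6: flows [0=1,2->1,3->1,4->1] -> levels [5 8 5 5 5]
Step 7: flows [1->0,1->2,1->3,1->4] -> levels [6 4 6 6 6]
Step 8: flows [0->1,2->1,3->1,4->1] -> levels [5 8 5 5 5]
  -> period-2 cycle (repeats step 6); tank 1 never drops to <=2
Tank 1 never reaches <=2 within 15 steps

Answer: -1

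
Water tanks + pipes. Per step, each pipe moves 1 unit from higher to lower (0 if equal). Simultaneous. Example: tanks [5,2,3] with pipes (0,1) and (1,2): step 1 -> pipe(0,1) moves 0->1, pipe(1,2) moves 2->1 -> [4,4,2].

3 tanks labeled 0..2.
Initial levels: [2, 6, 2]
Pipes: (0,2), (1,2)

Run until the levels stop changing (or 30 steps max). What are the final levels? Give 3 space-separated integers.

Answer: 4 4 2

Derivation:
Step 1: flows [0=2,1->2] -> levels [2 5 3]
Step 2: flows [2->0,1->2] -> levels [3 4 3]
Step 3: flows [0=2,1->2] -> levels [3 3 4]
Step 4: flows [2->0,2->1] -> levels [4 4 2]
Step 5: flows [0->2,1->2] -> levels [3 3 4]
  -> period-2 cycle: step 5 state = step 3 state; never stabilizes
  -> state at step 30: (30-3) mod 2 = 1, same as step 4 -> [4 4 2]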